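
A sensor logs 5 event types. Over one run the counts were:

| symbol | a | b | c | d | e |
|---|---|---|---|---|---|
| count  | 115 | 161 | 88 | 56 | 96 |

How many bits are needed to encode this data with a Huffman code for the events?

Build the Huffman tree bottom-up:
combine d(56), c(88) → 144
combine e(96), a(115) → 211
combine 144, b(161) → 305
combine 211, 305 → 516
Total encoded bits = sum of merged weights = 144 + 211 + 305 + 516 = 1176.

1176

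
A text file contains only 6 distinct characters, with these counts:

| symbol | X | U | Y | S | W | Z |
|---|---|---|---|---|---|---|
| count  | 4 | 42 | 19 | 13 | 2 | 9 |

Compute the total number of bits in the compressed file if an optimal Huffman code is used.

185

Build the Huffman tree bottom-up:
W(2) + X(4) → 6
6 + Z(9) → 15
S(13) + 15 → 28
Y(19) + 28 → 47
U(42) + 47 → 89
Each symbol's bit-cost is frequency × depth; summing gives 185 bits (equivalently 6 + 15 + 28 + 47 + 89).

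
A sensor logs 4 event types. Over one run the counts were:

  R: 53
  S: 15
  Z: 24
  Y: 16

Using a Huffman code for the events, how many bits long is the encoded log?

194

Merge the two smallest weights repeatedly:
combine S(15), Y(16) → 31
combine Z(24), 31 → 55
combine R(53), 55 → 108
The encoded length is the sum of every internal node's weight: 31 + 55 + 108 = 194 bits.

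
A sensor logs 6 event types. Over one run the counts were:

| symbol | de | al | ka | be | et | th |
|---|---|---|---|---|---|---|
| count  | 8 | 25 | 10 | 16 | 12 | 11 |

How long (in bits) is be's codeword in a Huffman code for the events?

Huffman merges, smallest pair first:
combine de(8), ka(10) → 18
combine th(11), et(12) → 23
combine be(16), 18 → 34
combine 23, al(25) → 48
combine 34, 48 → 82
The subtree containing be is merged 2 times, so code length = 2.

2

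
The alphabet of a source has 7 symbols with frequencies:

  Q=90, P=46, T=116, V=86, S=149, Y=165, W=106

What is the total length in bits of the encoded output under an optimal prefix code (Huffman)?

Greedily combine the two least-frequent nodes:
combine P(46), V(86) → 132
combine Q(90), W(106) → 196
combine T(116), 132 → 248
combine S(149), Y(165) → 314
combine 196, 248 → 444
combine 314, 444 → 758
Each symbol's bit-cost is frequency × depth; summing gives 2092 bits (equivalently 132 + 196 + 248 + 314 + 444 + 758).

2092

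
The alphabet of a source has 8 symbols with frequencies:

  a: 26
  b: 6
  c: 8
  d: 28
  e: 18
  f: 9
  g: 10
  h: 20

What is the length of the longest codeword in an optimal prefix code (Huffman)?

4

Merge the two lowest-weight nodes at each step:
b(6) + c(8) → 14
f(9) + g(10) → 19
14 + e(18) → 32
19 + h(20) → 39
a(26) + d(28) → 54
32 + 39 → 71
54 + 71 → 125
The rarest symbols sit at the bottom; the longest codeword is 4 bits.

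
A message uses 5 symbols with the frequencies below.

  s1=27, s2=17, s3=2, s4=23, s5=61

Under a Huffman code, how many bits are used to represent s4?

Repeatedly merge the two smallest:
s3(2) + s2(17) → 19
19 + s4(23) → 42
s1(27) + 42 → 69
s5(61) + 69 → 130
The subtree containing s4 is merged 3 times, so code length = 3.

3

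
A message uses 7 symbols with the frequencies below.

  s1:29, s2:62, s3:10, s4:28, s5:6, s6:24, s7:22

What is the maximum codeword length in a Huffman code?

4

Merge the two lowest-weight nodes at each step:
merge s5(6) and s3(10): 16
merge 16 and s7(22): 38
merge s6(24) and s4(28): 52
merge s1(29) and 38: 67
merge 52 and s2(62): 114
merge 67 and 114: 181
The rarest symbols sit at the bottom; the longest codeword is 4 bits.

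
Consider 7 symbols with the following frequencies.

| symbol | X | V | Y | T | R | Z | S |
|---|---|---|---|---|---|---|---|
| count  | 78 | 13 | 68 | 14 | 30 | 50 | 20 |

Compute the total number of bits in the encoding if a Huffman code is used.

697

Merge the two smallest weights repeatedly:
merge V(13) and T(14): 27
merge S(20) and 27: 47
merge R(30) and 47: 77
merge Z(50) and Y(68): 118
merge 77 and X(78): 155
merge 118 and 155: 273
The encoded length is the sum of every internal node's weight: 27 + 47 + 77 + 118 + 155 + 273 = 697 bits.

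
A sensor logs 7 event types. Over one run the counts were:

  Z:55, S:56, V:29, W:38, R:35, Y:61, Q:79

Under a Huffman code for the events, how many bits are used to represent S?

3

Huffman merges, smallest pair first:
V(29) + R(35) → 64
W(38) + Z(55) → 93
S(56) + Y(61) → 117
64 + Q(79) → 143
93 + 117 → 210
143 + 210 → 353
S's leaf is at depth 3, giving a 3-bit codeword.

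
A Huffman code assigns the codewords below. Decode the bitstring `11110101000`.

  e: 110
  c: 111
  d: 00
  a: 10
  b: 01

caaad

Read left to right; each codeword is recognised as soon as it completes (prefix code):
  111→c | 10→a | 10→a | 10→a | 00→d
Decoded message: caaad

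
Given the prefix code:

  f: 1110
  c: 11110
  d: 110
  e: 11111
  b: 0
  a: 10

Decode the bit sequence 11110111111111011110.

Read left to right; each codeword is recognised as soon as it completes (prefix code):
  11110→c | 11111→e | 11110→c | 11110→c
Decoded message: cecc

cecc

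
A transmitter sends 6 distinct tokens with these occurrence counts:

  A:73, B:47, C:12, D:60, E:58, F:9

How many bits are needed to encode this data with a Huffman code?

607

Greedily combine the two least-frequent nodes:
merge F(9) and C(12): 21
merge 21 and B(47): 68
merge E(58) and D(60): 118
merge 68 and A(73): 141
merge 118 and 141: 259
Each symbol's bit-cost is frequency × depth; summing gives 607 bits (equivalently 21 + 68 + 118 + 141 + 259).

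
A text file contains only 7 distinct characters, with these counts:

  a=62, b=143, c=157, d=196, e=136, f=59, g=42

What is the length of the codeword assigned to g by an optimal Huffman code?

Repeatedly merge the two smallest:
g(42) + f(59) → 101
a(62) + 101 → 163
e(136) + b(143) → 279
c(157) + 163 → 320
d(196) + 279 → 475
320 + 475 → 795
g sits 4 levels below the root, so its codeword is 4 bits.

4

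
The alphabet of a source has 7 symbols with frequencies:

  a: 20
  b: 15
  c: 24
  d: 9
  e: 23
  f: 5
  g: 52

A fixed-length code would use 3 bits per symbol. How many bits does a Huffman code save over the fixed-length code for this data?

Fixed-length: 3 bits × 148 symbols = 444 bits.
Huffman merges:
merge f(5) and d(9): 14
merge 14 and b(15): 29
merge a(20) and e(23): 43
merge c(24) and 29: 53
merge 43 and g(52): 95
merge 53 and 95: 148
Huffman total = 14 + 29 + 43 + 53 + 95 + 148 = 382 bits.
Saving = 444 − 382 = 62 bits.

62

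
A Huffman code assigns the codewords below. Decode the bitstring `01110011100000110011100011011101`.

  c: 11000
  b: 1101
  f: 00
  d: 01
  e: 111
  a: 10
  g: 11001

Read left to right; each codeword is recognised as soon as it completes (prefix code):
  01→d | 11001→g | 11000→c | 00→f | 11001→g | 11000→c | 1101→b | 1101→b
Decoded message: dgcfgcbb

dgcfgcbb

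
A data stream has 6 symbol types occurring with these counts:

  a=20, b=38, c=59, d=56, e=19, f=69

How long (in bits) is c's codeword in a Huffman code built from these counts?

2

Huffman merges, smallest pair first:
e(19) + a(20) → 39
b(38) + 39 → 77
d(56) + c(59) → 115
f(69) + 77 → 146
115 + 146 → 261
c's leaf is at depth 2, giving a 2-bit codeword.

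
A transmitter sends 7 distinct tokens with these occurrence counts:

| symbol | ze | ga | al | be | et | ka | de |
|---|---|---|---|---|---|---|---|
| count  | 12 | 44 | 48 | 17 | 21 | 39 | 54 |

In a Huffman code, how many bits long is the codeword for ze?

4

Build the tree from the bottom:
combine ze(12), be(17) → 29
combine et(21), 29 → 50
combine ka(39), ga(44) → 83
combine al(48), 50 → 98
combine de(54), 83 → 137
combine 98, 137 → 235
ze's leaf is at depth 4, giving a 4-bit codeword.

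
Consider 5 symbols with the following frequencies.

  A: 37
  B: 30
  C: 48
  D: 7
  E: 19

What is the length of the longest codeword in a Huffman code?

3

Merge the two lowest-weight nodes at each step:
merge D(7) and E(19): 26
merge 26 and B(30): 56
merge A(37) and C(48): 85
merge 56 and 85: 141
The rarest symbols sit at the bottom; the longest codeword is 3 bits.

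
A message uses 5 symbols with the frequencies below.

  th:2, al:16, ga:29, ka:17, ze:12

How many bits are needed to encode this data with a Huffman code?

Greedily combine the two least-frequent nodes:
th(2) + ze(12) → 14
14 + al(16) → 30
ka(17) + ga(29) → 46
30 + 46 → 76
Total encoded bits = sum of merged weights = 14 + 30 + 46 + 76 = 166.

166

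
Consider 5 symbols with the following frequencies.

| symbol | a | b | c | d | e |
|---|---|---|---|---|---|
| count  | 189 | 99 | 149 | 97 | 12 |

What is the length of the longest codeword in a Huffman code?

Merge the two lowest-weight nodes at each step:
merge e(12) and d(97): 109
merge b(99) and 109: 208
merge c(149) and a(189): 338
merge 208 and 338: 546
Maximum depth reached is 3.

3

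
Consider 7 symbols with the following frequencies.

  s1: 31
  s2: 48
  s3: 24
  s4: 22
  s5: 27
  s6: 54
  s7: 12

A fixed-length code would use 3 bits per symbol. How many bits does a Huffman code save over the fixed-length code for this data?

68

Fixed-length: 3 bits × 218 symbols = 654 bits.
Huffman merges:
merge s7(12) and s4(22): 34
merge s3(24) and s5(27): 51
merge s1(31) and 34: 65
merge s2(48) and 51: 99
merge s6(54) and 65: 119
merge 99 and 119: 218
Huffman total = 34 + 51 + 65 + 99 + 119 + 218 = 586 bits.
Saving = 654 − 586 = 68 bits.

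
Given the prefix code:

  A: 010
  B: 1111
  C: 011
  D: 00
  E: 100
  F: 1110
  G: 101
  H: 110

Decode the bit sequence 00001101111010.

DDHBA

Read left to right; each codeword is recognised as soon as it completes (prefix code):
  00→D | 00→D | 110→H | 1111→B | 010→A
Decoded message: DDHBA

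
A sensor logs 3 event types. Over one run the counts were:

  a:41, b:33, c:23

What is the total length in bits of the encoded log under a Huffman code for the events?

153

Merge the two smallest weights repeatedly:
merge c(23) and b(33): 56
merge a(41) and 56: 97
Each symbol's bit-cost is frequency × depth; summing gives 153 bits (equivalently 56 + 97).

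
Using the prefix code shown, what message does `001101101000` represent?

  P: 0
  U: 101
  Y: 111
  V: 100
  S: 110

Read left to right; each codeword is recognised as soon as it completes (prefix code):
  0→P | 0→P | 110→S | 110→S | 100→V | 0→P
Decoded message: PPSSVP

PPSSVP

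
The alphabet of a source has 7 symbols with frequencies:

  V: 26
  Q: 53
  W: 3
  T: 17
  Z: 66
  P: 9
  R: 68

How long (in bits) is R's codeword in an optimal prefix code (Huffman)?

2

Repeatedly merge the two smallest:
W(3) + P(9) → 12
12 + T(17) → 29
V(26) + 29 → 55
Q(53) + 55 → 108
Z(66) + R(68) → 134
108 + 134 → 242
The subtree containing R is merged 2 times, so code length = 2.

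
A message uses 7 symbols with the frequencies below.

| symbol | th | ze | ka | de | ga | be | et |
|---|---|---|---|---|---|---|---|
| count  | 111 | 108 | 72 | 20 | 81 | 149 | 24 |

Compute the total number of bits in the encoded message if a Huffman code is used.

Build the Huffman tree bottom-up:
merge de(20) and et(24): 44
merge 44 and ka(72): 116
merge ga(81) and ze(108): 189
merge th(111) and 116: 227
merge be(149) and 189: 338
merge 227 and 338: 565
Each symbol's bit-cost is frequency × depth; summing gives 1479 bits (equivalently 44 + 116 + 189 + 227 + 338 + 565).

1479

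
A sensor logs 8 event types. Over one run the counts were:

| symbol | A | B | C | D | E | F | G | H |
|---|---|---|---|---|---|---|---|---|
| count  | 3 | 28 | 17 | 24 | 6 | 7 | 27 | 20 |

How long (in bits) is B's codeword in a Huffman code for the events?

2

Build the tree from the bottom:
A(3) + E(6) → 9
F(7) + 9 → 16
16 + C(17) → 33
H(20) + D(24) → 44
G(27) + B(28) → 55
33 + 44 → 77
55 + 77 → 132
B sits 2 levels below the root, so its codeword is 2 bits.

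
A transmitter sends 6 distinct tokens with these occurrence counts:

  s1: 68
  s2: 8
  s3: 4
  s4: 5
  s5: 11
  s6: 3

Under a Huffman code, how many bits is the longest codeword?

Merge the two lowest-weight nodes at each step:
s6(3) + s3(4) → 7
s4(5) + 7 → 12
s2(8) + s5(11) → 19
12 + 19 → 31
31 + s1(68) → 99
Maximum depth reached is 4.

4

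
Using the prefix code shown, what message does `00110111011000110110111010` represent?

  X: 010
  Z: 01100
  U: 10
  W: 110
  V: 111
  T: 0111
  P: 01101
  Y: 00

YWVZPUVX

Read left to right; each codeword is recognised as soon as it completes (prefix code):
  00→Y | 110→W | 111→V | 01100→Z | 01101→P | 10→U | 111→V | 010→X
Decoded message: YWVZPUVX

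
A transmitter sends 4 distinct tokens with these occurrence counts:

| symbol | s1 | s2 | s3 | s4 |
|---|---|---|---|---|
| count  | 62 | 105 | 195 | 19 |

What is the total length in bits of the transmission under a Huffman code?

648

Merge the two smallest weights repeatedly:
merge s4(19) and s1(62): 81
merge 81 and s2(105): 186
merge 186 and s3(195): 381
Total encoded bits = sum of merged weights = 81 + 186 + 381 = 648.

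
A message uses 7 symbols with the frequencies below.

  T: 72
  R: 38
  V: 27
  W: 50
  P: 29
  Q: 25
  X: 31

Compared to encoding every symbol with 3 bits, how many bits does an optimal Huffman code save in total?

Fixed-length: 3 bits × 272 symbols = 816 bits.
Huffman merges:
Q(25) + V(27) → 52
P(29) + X(31) → 60
R(38) + W(50) → 88
52 + 60 → 112
T(72) + 88 → 160
112 + 160 → 272
Huffman total = 52 + 60 + 88 + 112 + 160 + 272 = 744 bits.
Saving = 816 − 744 = 72 bits.

72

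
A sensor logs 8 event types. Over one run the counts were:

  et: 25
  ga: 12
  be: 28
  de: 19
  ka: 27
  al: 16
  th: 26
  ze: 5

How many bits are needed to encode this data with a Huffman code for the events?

463

Merge the two smallest weights repeatedly:
combine ze(5), ga(12) → 17
combine al(16), 17 → 33
combine de(19), et(25) → 44
combine th(26), ka(27) → 53
combine be(28), 33 → 61
combine 44, 53 → 97
combine 61, 97 → 158
Each symbol's bit-cost is frequency × depth; summing gives 463 bits (equivalently 17 + 33 + 44 + 53 + 61 + 97 + 158).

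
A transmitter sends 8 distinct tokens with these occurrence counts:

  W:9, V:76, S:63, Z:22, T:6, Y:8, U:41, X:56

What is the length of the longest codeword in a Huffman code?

6

Merge the two lowest-weight nodes at each step:
merge T(6) and Y(8): 14
merge W(9) and 14: 23
merge Z(22) and 23: 45
merge U(41) and 45: 86
merge X(56) and S(63): 119
merge V(76) and 86: 162
merge 119 and 162: 281
The rarest symbols sit at the bottom; the longest codeword is 6 bits.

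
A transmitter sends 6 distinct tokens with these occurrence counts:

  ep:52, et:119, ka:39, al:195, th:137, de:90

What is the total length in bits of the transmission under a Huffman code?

Build the Huffman tree bottom-up:
merge ka(39) and ep(52): 91
merge de(90) and 91: 181
merge et(119) and th(137): 256
merge 181 and al(195): 376
merge 256 and 376: 632
The encoded length is the sum of every internal node's weight: 91 + 181 + 256 + 376 + 632 = 1536 bits.

1536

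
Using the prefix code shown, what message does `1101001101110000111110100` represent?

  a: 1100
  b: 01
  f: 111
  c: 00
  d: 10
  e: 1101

eceacfec

Read left to right; each codeword is recognised as soon as it completes (prefix code):
  1101→e | 00→c | 1101→e | 1100→a | 00→c | 111→f | 1101→e | 00→c
Decoded message: eceacfec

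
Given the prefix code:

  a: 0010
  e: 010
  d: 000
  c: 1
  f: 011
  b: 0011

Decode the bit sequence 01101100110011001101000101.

Read left to right; each codeword is recognised as soon as it completes (prefix code):
  011→f | 011→f | 0011→b | 0011→b | 0011→b | 010→e | 0010→a | 1→c
Decoded message: ffbbbeac

ffbbbeac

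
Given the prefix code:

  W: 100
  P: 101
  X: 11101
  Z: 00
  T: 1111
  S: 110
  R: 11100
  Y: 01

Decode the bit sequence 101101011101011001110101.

PPYSPWXY

Read left to right; each codeword is recognised as soon as it completes (prefix code):
  101→P | 101→P | 01→Y | 110→S | 101→P | 100→W | 11101→X | 01→Y
Decoded message: PPYSPWXY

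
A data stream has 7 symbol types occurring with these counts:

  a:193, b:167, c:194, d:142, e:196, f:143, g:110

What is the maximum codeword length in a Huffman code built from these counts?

Merge the two lowest-weight nodes at each step:
g(110) + d(142) → 252
f(143) + b(167) → 310
a(193) + c(194) → 387
e(196) + 252 → 448
310 + 387 → 697
448 + 697 → 1145
The rarest symbols sit at the bottom; the longest codeword is 3 bits.

3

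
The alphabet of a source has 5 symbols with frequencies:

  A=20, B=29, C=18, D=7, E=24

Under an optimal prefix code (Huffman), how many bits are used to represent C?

Build the tree from the bottom:
merge D(7) and C(18): 25
merge A(20) and E(24): 44
merge 25 and B(29): 54
merge 44 and 54: 98
C's leaf is at depth 3, giving a 3-bit codeword.

3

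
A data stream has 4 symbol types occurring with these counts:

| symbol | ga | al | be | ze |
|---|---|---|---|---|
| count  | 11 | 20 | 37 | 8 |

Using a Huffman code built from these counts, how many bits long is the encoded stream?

Build the Huffman tree bottom-up:
combine ze(8), ga(11) → 19
combine 19, al(20) → 39
combine be(37), 39 → 76
Total encoded bits = sum of merged weights = 19 + 39 + 76 = 134.

134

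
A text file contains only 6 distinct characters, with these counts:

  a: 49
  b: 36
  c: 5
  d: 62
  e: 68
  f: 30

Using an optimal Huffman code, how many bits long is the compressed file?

606

Merge the two smallest weights repeatedly:
merge c(5) and f(30): 35
merge 35 and b(36): 71
merge a(49) and d(62): 111
merge e(68) and 71: 139
merge 111 and 139: 250
The encoded length is the sum of every internal node's weight: 35 + 71 + 111 + 139 + 250 = 606 bits.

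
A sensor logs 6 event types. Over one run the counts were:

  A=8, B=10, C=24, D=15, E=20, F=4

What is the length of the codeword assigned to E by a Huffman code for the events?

Huffman merges, smallest pair first:
combine F(4), A(8) → 12
combine B(10), 12 → 22
combine D(15), E(20) → 35
combine 22, C(24) → 46
combine 35, 46 → 81
E's leaf is at depth 2, giving a 2-bit codeword.

2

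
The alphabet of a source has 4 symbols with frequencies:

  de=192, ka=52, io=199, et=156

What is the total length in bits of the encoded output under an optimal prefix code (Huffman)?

Build the Huffman tree bottom-up:
combine ka(52), et(156) → 208
combine de(192), io(199) → 391
combine 208, 391 → 599
Each symbol's bit-cost is frequency × depth; summing gives 1198 bits (equivalently 208 + 391 + 599).

1198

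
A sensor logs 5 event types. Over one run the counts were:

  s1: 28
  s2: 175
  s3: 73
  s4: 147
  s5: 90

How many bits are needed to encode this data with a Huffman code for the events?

1127

Build the Huffman tree bottom-up:
s1(28) + s3(73) → 101
s5(90) + 101 → 191
s4(147) + s2(175) → 322
191 + 322 → 513
The encoded length is the sum of every internal node's weight: 101 + 191 + 322 + 513 = 1127 bits.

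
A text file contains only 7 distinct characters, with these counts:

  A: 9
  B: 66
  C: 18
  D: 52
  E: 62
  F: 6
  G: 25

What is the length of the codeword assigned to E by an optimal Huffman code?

Huffman merges, smallest pair first:
combine F(6), A(9) → 15
combine 15, C(18) → 33
combine G(25), 33 → 58
combine D(52), 58 → 110
combine E(62), B(66) → 128
combine 110, 128 → 238
E sits 2 levels below the root, so its codeword is 2 bits.

2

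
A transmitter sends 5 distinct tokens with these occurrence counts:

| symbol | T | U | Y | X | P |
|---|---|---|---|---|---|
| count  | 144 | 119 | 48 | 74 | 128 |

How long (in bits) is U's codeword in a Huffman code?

2

Build the tree from the bottom:
combine Y(48), X(74) → 122
combine U(119), 122 → 241
combine P(128), T(144) → 272
combine 241, 272 → 513
U sits 2 levels below the root, so its codeword is 2 bits.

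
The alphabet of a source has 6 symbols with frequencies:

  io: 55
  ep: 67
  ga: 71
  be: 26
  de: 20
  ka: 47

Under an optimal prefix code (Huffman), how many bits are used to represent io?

Huffman merges, smallest pair first:
de(20) + be(26) → 46
46 + ka(47) → 93
io(55) + ep(67) → 122
ga(71) + 93 → 164
122 + 164 → 286
io's leaf is at depth 2, giving a 2-bit codeword.

2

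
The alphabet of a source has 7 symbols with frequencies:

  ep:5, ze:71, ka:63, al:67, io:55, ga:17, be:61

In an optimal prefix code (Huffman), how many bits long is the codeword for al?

Repeatedly merge the two smallest:
ep(5) + ga(17) → 22
22 + io(55) → 77
be(61) + ka(63) → 124
al(67) + ze(71) → 138
77 + 124 → 201
138 + 201 → 339
al's leaf is at depth 2, giving a 2-bit codeword.

2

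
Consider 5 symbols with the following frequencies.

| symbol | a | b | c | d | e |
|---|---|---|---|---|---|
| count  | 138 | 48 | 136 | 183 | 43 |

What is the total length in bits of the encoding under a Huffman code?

1187

Greedily combine the two least-frequent nodes:
e(43) + b(48) → 91
91 + c(136) → 227
a(138) + d(183) → 321
227 + 321 → 548
Each symbol's bit-cost is frequency × depth; summing gives 1187 bits (equivalently 91 + 227 + 321 + 548).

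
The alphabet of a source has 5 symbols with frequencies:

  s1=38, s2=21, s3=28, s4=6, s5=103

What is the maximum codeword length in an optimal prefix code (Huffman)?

4

Merge the two lowest-weight nodes at each step:
s4(6) + s2(21) → 27
27 + s3(28) → 55
s1(38) + 55 → 93
93 + s5(103) → 196
Maximum depth reached is 4.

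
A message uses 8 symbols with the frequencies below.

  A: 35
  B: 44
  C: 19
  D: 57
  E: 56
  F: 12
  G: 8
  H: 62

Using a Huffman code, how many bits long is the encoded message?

819

Merge the two smallest weights repeatedly:
G(8) + F(12) → 20
C(19) + 20 → 39
A(35) + 39 → 74
B(44) + E(56) → 100
D(57) + H(62) → 119
74 + 100 → 174
119 + 174 → 293
Each symbol's bit-cost is frequency × depth; summing gives 819 bits (equivalently 20 + 39 + 74 + 100 + 119 + 174 + 293).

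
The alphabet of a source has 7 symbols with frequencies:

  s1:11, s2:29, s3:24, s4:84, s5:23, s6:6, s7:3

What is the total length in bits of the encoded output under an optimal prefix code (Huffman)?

401

Greedily combine the two least-frequent nodes:
merge s7(3) and s6(6): 9
merge 9 and s1(11): 20
merge 20 and s5(23): 43
merge s3(24) and s2(29): 53
merge 43 and 53: 96
merge s4(84) and 96: 180
Each symbol's bit-cost is frequency × depth; summing gives 401 bits (equivalently 9 + 20 + 43 + 53 + 96 + 180).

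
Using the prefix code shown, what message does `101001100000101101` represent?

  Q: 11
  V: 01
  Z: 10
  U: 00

Read left to right; each codeword is recognised as soon as it completes (prefix code):
  10→Z | 10→Z | 01→V | 10→Z | 00→U | 00→U | 10→Z | 11→Q | 01→V
Decoded message: ZZVZUUZQV

ZZVZUUZQV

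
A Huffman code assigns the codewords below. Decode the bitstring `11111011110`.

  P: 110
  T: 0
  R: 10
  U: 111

UPUR

Read left to right; each codeword is recognised as soon as it completes (prefix code):
  111→U | 110→P | 111→U | 10→R
Decoded message: UPUR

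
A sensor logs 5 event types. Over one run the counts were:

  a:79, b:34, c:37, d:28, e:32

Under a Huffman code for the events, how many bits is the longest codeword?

Merge the two lowest-weight nodes at each step:
d(28) + e(32) → 60
b(34) + c(37) → 71
60 + 71 → 131
a(79) + 131 → 210
The rarest symbols sit at the bottom; the longest codeword is 3 bits.

3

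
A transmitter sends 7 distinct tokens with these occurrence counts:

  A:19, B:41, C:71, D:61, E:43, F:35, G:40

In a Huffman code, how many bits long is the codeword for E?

3

Repeatedly merge the two smallest:
merge A(19) and F(35): 54
merge G(40) and B(41): 81
merge E(43) and 54: 97
merge D(61) and C(71): 132
merge 81 and 97: 178
merge 132 and 178: 310
The subtree containing E is merged 3 times, so code length = 3.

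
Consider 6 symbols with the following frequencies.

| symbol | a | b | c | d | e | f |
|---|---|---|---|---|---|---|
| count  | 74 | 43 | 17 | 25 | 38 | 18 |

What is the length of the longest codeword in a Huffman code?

4

Merge the two lowest-weight nodes at each step:
c(17) + f(18) → 35
d(25) + 35 → 60
e(38) + b(43) → 81
60 + a(74) → 134
81 + 134 → 215
The rarest symbols sit at the bottom; the longest codeword is 4 bits.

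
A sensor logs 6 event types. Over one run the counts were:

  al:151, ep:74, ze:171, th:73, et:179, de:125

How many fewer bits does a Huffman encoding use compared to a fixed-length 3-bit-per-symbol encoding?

354

Fixed-length: 3 bits × 773 symbols = 2319 bits.
Huffman merges:
combine th(73), ep(74) → 147
combine de(125), 147 → 272
combine al(151), ze(171) → 322
combine et(179), 272 → 451
combine 322, 451 → 773
Huffman total = 147 + 272 + 322 + 451 + 773 = 1965 bits.
Saving = 2319 − 1965 = 354 bits.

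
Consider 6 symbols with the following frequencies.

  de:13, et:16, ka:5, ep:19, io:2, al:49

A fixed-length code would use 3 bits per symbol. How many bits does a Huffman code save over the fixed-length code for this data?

91

Fixed-length: 3 bits × 104 symbols = 312 bits.
Huffman merges:
merge io(2) and ka(5): 7
merge 7 and de(13): 20
merge et(16) and ep(19): 35
merge 20 and 35: 55
merge al(49) and 55: 104
Huffman total = 7 + 20 + 35 + 55 + 104 = 221 bits.
Saving = 312 − 221 = 91 bits.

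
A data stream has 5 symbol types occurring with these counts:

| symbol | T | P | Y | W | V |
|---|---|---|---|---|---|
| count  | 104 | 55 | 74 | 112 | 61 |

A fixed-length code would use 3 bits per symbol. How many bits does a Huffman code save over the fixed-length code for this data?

Fixed-length: 3 bits × 406 symbols = 1218 bits.
Huffman merges:
combine P(55), V(61) → 116
combine Y(74), T(104) → 178
combine W(112), 116 → 228
combine 178, 228 → 406
Huffman total = 116 + 178 + 228 + 406 = 928 bits.
Saving = 1218 − 928 = 290 bits.

290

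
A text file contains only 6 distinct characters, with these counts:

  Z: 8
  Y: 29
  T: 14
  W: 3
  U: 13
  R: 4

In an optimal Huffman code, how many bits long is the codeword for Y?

1

Build the tree from the bottom:
W(3) + R(4) → 7
7 + Z(8) → 15
U(13) + T(14) → 27
15 + 27 → 42
Y(29) + 42 → 71
Y is a child of the root — depth 1, so its codeword is a single bit.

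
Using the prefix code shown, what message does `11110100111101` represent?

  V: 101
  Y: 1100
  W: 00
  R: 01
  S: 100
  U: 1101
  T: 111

TVWTV

Read left to right; each codeword is recognised as soon as it completes (prefix code):
  111→T | 101→V | 00→W | 111→T | 101→V
Decoded message: TVWTV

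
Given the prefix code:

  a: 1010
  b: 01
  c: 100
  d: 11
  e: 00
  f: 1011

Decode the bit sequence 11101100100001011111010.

dfecefda

Read left to right; each codeword is recognised as soon as it completes (prefix code):
  11→d | 1011→f | 00→e | 100→c | 00→e | 1011→f | 11→d | 1010→a
Decoded message: dfecefda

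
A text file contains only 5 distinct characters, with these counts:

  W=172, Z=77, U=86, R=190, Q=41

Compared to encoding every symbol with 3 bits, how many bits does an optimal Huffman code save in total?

Fixed-length: 3 bits × 566 symbols = 1698 bits.
Huffman merges:
combine Q(41), Z(77) → 118
combine U(86), 118 → 204
combine W(172), R(190) → 362
combine 204, 362 → 566
Huffman total = 118 + 204 + 362 + 566 = 1250 bits.
Saving = 1698 − 1250 = 448 bits.

448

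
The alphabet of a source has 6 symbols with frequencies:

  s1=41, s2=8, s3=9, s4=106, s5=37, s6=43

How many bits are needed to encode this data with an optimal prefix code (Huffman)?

Merge the two smallest weights repeatedly:
merge s2(8) and s3(9): 17
merge 17 and s5(37): 54
merge s1(41) and s6(43): 84
merge 54 and 84: 138
merge s4(106) and 138: 244
Each symbol's bit-cost is frequency × depth; summing gives 537 bits (equivalently 17 + 54 + 84 + 138 + 244).

537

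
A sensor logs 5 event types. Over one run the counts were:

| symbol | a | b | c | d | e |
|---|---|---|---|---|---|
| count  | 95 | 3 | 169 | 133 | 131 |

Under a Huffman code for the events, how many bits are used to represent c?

2

Build the tree from the bottom:
b(3) + a(95) → 98
98 + e(131) → 229
d(133) + c(169) → 302
229 + 302 → 531
The subtree containing c is merged 2 times, so code length = 2.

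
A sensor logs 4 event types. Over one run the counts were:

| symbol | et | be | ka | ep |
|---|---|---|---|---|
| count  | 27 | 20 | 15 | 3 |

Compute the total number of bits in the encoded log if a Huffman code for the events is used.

Merge the two smallest weights repeatedly:
merge ep(3) and ka(15): 18
merge 18 and be(20): 38
merge et(27) and 38: 65
The encoded length is the sum of every internal node's weight: 18 + 38 + 65 = 121 bits.

121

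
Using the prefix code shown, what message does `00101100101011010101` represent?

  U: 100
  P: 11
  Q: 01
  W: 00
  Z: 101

Read left to right; each codeword is recognised as soon as it completes (prefix code):
  00→W | 101→Z | 100→U | 101→Z | 01→Q | 101→Z | 01→Q | 01→Q
Decoded message: WZUZQZQQ

WZUZQZQQ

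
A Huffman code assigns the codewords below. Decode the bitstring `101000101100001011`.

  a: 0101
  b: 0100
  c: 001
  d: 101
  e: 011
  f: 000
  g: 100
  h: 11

Read left to right; each codeword is recognised as soon as it completes (prefix code):
  101→d | 000→f | 101→d | 100→g | 001→c | 011→e
Decoded message: dfdgce

dfdgce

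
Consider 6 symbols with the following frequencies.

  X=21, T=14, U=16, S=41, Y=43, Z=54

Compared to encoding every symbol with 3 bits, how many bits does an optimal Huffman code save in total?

108

Fixed-length: 3 bits × 189 symbols = 567 bits.
Huffman merges:
merge T(14) and U(16): 30
merge X(21) and 30: 51
merge S(41) and Y(43): 84
merge 51 and Z(54): 105
merge 84 and 105: 189
Huffman total = 30 + 51 + 84 + 105 + 189 = 459 bits.
Saving = 567 − 459 = 108 bits.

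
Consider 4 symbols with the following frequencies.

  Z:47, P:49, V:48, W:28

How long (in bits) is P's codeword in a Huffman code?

Huffman merges, smallest pair first:
merge W(28) and Z(47): 75
merge V(48) and P(49): 97
merge 75 and 97: 172
P's leaf is at depth 2, giving a 2-bit codeword.

2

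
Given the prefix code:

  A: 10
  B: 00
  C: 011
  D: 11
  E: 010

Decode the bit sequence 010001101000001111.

Read left to right; each codeword is recognised as soon as it completes (prefix code):
  010→E | 00→B | 11→D | 010→E | 00→B | 00→B | 11→D | 11→D
Decoded message: EBDEBBDD

EBDEBBDD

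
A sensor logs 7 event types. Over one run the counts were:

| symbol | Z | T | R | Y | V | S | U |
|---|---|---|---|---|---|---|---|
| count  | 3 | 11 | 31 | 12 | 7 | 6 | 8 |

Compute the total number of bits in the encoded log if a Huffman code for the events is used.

196

Greedily combine the two least-frequent nodes:
Z(3) + S(6) → 9
V(7) + U(8) → 15
9 + T(11) → 20
Y(12) + 15 → 27
20 + 27 → 47
R(31) + 47 → 78
Each symbol's bit-cost is frequency × depth; summing gives 196 bits (equivalently 9 + 15 + 20 + 27 + 47 + 78).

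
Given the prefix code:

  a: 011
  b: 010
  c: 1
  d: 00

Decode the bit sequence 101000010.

Read left to right; each codeword is recognised as soon as it completes (prefix code):
  1→c | 010→b | 00→d | 010→b
Decoded message: cbdb

cbdb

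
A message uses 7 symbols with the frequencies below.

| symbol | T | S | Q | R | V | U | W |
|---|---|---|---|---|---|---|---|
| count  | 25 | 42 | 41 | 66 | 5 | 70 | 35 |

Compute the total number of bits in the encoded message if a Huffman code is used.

746

Build the Huffman tree bottom-up:
V(5) + T(25) → 30
30 + W(35) → 65
Q(41) + S(42) → 83
65 + R(66) → 131
U(70) + 83 → 153
131 + 153 → 284
The encoded length is the sum of every internal node's weight: 30 + 65 + 83 + 131 + 153 + 284 = 746 bits.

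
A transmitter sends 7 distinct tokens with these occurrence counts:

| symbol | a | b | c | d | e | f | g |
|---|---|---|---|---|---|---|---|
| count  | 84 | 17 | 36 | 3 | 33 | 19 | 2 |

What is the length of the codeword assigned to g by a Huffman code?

5

Build the tree from the bottom:
combine g(2), d(3) → 5
combine 5, b(17) → 22
combine f(19), 22 → 41
combine e(33), c(36) → 69
combine 41, 69 → 110
combine a(84), 110 → 194
g sits 5 levels below the root, so its codeword is 5 bits.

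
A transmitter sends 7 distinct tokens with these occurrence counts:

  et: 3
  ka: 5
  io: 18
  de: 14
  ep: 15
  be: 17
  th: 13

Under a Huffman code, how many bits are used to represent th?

Build the tree from the bottom:
merge et(3) and ka(5): 8
merge 8 and th(13): 21
merge de(14) and ep(15): 29
merge be(17) and io(18): 35
merge 21 and 29: 50
merge 35 and 50: 85
The subtree containing th is merged 3 times, so code length = 3.

3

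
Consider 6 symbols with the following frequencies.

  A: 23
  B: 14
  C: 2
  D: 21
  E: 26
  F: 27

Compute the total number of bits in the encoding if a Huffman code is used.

Greedily combine the two least-frequent nodes:
C(2) + B(14) → 16
16 + D(21) → 37
A(23) + E(26) → 49
F(27) + 37 → 64
49 + 64 → 113
Total encoded bits = sum of merged weights = 16 + 37 + 49 + 64 + 113 = 279.

279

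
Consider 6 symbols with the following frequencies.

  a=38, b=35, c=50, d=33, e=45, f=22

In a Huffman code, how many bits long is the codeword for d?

Huffman merges, smallest pair first:
f(22) + d(33) → 55
b(35) + a(38) → 73
e(45) + c(50) → 95
55 + 73 → 128
95 + 128 → 223
The subtree containing d is merged 3 times, so code length = 3.

3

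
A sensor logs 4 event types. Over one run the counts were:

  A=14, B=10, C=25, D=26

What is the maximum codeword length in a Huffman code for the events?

3

Merge the two lowest-weight nodes at each step:
combine B(10), A(14) → 24
combine 24, C(25) → 49
combine D(26), 49 → 75
The first pair merged (B, A) ends up deepest, at depth 3.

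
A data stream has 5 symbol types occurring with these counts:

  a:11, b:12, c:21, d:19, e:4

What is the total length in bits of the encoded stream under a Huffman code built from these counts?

Greedily combine the two least-frequent nodes:
e(4) + a(11) → 15
b(12) + 15 → 27
d(19) + c(21) → 40
27 + 40 → 67
The encoded length is the sum of every internal node's weight: 15 + 27 + 40 + 67 = 149 bits.

149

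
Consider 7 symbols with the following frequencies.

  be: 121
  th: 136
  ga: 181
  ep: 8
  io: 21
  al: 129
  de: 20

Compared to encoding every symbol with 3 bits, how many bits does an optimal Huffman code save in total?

Fixed-length: 3 bits × 616 symbols = 1848 bits.
Huffman merges:
combine ep(8), de(20) → 28
combine io(21), 28 → 49
combine 49, be(121) → 170
combine al(129), th(136) → 265
combine 170, ga(181) → 351
combine 265, 351 → 616
Huffman total = 28 + 49 + 170 + 265 + 351 + 616 = 1479 bits.
Saving = 1848 − 1479 = 369 bits.

369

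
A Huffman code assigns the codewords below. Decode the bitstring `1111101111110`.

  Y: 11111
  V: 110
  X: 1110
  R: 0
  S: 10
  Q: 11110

Read left to right; each codeword is recognised as soon as it completes (prefix code):
  11111→Y | 0→R | 11111→Y | 10→S
Decoded message: YRYS

YRYS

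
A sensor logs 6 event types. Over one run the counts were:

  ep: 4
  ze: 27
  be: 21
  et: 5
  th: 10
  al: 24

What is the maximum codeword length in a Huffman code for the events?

Merge the two lowest-weight nodes at each step:
merge ep(4) and et(5): 9
merge 9 and th(10): 19
merge 19 and be(21): 40
merge al(24) and ze(27): 51
merge 40 and 51: 91
The rarest symbols sit at the bottom; the longest codeword is 4 bits.

4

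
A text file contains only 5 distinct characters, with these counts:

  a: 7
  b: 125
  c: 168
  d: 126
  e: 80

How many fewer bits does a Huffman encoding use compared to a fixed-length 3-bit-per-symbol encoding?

419

Fixed-length: 3 bits × 506 symbols = 1518 bits.
Huffman merges:
a(7) + e(80) → 87
87 + b(125) → 212
d(126) + c(168) → 294
212 + 294 → 506
Huffman total = 87 + 212 + 294 + 506 = 1099 bits.
Saving = 1518 − 1099 = 419 bits.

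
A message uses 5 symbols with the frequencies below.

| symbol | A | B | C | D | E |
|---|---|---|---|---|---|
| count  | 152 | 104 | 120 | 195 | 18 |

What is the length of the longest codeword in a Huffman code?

3

Merge the two lowest-weight nodes at each step:
merge E(18) and B(104): 122
merge C(120) and 122: 242
merge A(152) and D(195): 347
merge 242 and 347: 589
Maximum depth reached is 3.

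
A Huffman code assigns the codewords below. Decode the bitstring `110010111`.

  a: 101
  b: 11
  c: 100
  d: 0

bddab

Read left to right; each codeword is recognised as soon as it completes (prefix code):
  11→b | 0→d | 0→d | 101→a | 11→b
Decoded message: bddab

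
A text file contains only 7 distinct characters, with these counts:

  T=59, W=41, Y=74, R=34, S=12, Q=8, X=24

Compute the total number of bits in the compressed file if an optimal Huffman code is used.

643

Merge the two smallest weights repeatedly:
merge Q(8) and S(12): 20
merge 20 and X(24): 44
merge R(34) and W(41): 75
merge 44 and T(59): 103
merge Y(74) and 75: 149
merge 103 and 149: 252
The encoded length is the sum of every internal node's weight: 20 + 44 + 75 + 103 + 149 + 252 = 643 bits.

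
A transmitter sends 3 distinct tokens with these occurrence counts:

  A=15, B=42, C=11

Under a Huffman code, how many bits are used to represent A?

2

Repeatedly merge the two smallest:
C(11) + A(15) → 26
26 + B(42) → 68
A's leaf is at depth 2, giving a 2-bit codeword.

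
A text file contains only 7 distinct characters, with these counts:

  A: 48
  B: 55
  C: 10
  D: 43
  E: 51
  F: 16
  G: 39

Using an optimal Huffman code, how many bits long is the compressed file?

Greedily combine the two least-frequent nodes:
combine C(10), F(16) → 26
combine 26, G(39) → 65
combine D(43), A(48) → 91
combine E(51), B(55) → 106
combine 65, 91 → 156
combine 106, 156 → 262
Total encoded bits = sum of merged weights = 26 + 65 + 91 + 106 + 156 + 262 = 706.

706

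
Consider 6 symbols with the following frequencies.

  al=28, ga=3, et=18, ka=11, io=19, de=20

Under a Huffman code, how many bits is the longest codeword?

4

Merge the two lowest-weight nodes at each step:
ga(3) + ka(11) → 14
14 + et(18) → 32
io(19) + de(20) → 39
al(28) + 32 → 60
39 + 60 → 99
The rarest symbols sit at the bottom; the longest codeword is 4 bits.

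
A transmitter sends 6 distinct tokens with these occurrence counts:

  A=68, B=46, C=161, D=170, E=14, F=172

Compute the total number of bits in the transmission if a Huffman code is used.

Merge the two smallest weights repeatedly:
combine E(14), B(46) → 60
combine 60, A(68) → 128
combine 128, C(161) → 289
combine D(170), F(172) → 342
combine 289, 342 → 631
Each symbol's bit-cost is frequency × depth; summing gives 1450 bits (equivalently 60 + 128 + 289 + 342 + 631).

1450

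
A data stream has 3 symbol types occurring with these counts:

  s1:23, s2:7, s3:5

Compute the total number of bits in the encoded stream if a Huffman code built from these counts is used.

47

Greedily combine the two least-frequent nodes:
s3(5) + s2(7) → 12
12 + s1(23) → 35
Each symbol's bit-cost is frequency × depth; summing gives 47 bits (equivalently 12 + 35).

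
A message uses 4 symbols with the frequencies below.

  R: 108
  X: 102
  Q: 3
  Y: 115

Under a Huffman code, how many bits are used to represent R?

2

Build the tree from the bottom:
merge Q(3) and X(102): 105
merge 105 and R(108): 213
merge Y(115) and 213: 328
The subtree containing R is merged 2 times, so code length = 2.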